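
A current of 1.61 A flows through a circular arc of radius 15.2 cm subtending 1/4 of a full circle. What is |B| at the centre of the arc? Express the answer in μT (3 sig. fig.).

The Biot–Savart field of a circular arc at its centre is B = μ₀Iφ/(4πR), with φ = 1.571 rad.
B = (4π×10⁻⁷ × 1.61 × 1.571) / (4π × 0.152) = 1.66×10⁻⁶ T.

B ≈ 1.66 μT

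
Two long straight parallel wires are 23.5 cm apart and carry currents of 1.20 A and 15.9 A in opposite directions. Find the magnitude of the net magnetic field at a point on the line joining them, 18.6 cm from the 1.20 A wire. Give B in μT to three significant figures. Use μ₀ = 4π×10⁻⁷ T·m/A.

Each long wire gives B = μ₀I/(2πd). Distances are d₁ = 0.186 m and d₂ = 0.049 m.
B₁ = 1.29×10⁻⁶ T, B₂ = 6.49×10⁻⁵ T.
Between antiparallel currents both contributions point the same way, so they add. B = B₁ + B₂ = 1.29×10⁻⁶ + 6.49×10⁻⁵ = 6.62×10⁻⁵ T.

B ≈ 66.2 μT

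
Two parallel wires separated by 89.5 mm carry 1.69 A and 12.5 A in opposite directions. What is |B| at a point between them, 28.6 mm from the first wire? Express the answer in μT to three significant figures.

B ≈ 52.9 μT

Each long wire gives B = μ₀I/(2πd). Distances are d₁ = 0.0286 m and d₂ = 0.0609 m.
B₁ = 1.18×10⁻⁵ T, B₂ = 4.11×10⁻⁵ T.
Between antiparallel currents both contributions point the same way, so they add. B = B₁ + B₂ = 1.18×10⁻⁵ + 4.11×10⁻⁵ = 5.29×10⁻⁵ T.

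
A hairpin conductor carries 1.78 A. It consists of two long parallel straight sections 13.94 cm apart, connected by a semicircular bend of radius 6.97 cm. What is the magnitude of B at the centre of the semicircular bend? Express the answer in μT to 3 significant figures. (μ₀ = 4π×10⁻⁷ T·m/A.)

The semicircular arc contributes B_arc = μ₀I·π/(4πR) = μ₀I/(4R) = 8.02×10⁻⁶ T.
Each semi-infinite lead is at perpendicular distance R = 0.0697 m from the centre, with the perpendicular foot at its near end, so it contributes μ₀I/(4πR); both point the same way, together 5.11×10⁻⁶ T.
Arc and leads all point the same direction: B = 8.02×10⁻⁶ + 5.11×10⁻⁶ = 1.31×10⁻⁵ T.

B ≈ 13.1 μT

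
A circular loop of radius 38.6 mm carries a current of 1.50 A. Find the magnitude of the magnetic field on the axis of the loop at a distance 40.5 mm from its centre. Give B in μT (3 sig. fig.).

B ≈ 8.02 μT

On the axis of a circular loop, B = μ₀IR² / [2(R²+z²)^(3/2)].
R² + z² = (0.0386)² + (0.0405)² = 0.00313 m², and (R²+z²)^(3/2) = 1.75×10⁻⁴ m³.
B = (4π×10⁻⁷ × 1.50 × 0.00149) / (2 × 1.75×10⁻⁴) = 8.02×10⁻⁶ T.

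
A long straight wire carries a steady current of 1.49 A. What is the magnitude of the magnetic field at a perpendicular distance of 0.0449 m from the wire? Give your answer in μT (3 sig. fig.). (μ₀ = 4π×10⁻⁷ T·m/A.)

B ≈ 6.64 μT

For an infinitely long straight wire, B = μ₀I/(2πd).
B = (4π×10⁻⁷ × 1.49) / (2π × 0.0449) = 6.64×10⁻⁶ T.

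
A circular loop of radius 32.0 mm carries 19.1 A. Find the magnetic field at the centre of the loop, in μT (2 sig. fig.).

B ≈ 380 μT

At the centre of a circular loop the Biot–Savart law gives B = μ₀I/(2R).
B = (4π×10⁻⁷ × 19.1) / (2 × 0.032) = 3.75×10⁻⁴ T.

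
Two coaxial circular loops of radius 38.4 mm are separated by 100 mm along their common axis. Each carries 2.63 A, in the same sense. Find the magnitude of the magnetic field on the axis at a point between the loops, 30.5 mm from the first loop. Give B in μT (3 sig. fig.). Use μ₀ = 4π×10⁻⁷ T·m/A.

B ≈ 25.5 μT

Each loop contributes B = μ₀IR²/[2(R²+z²)^(3/2)] on the axis, with z measured from that loop.
Loop 1 (z = 0.0305 m): B₁ = 2.07×10⁻⁵ T. Loop 2 (z = 0.0695 m): B₂ = 4.87×10⁻⁶ T.
The fields add: B = B₁ + B₂ = 2.55×10⁻⁵ T.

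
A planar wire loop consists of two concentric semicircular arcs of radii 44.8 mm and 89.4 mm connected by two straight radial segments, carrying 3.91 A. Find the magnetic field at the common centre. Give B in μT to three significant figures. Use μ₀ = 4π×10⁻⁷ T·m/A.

B ≈ 13.7 μT

The radial connectors point toward the centre, so dl × r̂ = 0 and they contribute nothing.
Each semicircle gives μ₀I/(4R): inner arc 2.74×10⁻⁵ T, outer arc 1.37×10⁻⁵ T.
The two arcs carry current in opposite angular senses, so their fields oppose: B = |2.74×10⁻⁵ − 1.37×10⁻⁵| = 1.37×10⁻⁵ T.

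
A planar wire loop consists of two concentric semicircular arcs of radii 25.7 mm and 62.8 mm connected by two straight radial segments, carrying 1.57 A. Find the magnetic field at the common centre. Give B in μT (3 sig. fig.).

B ≈ 11.3 μT

The radial connectors point toward the centre, so dl × r̂ = 0 and they contribute nothing.
Each semicircle gives μ₀I/(4R): inner arc 1.92×10⁻⁵ T, outer arc 7.85×10⁻⁶ T.
The two arcs carry current in opposite angular senses, so their fields oppose: B = |1.92×10⁻⁵ − 7.85×10⁻⁶| = 1.13×10⁻⁵ T.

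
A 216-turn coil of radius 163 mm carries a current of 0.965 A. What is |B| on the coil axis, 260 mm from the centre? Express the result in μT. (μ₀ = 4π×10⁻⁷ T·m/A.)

B ≈ 120 μT

For an N-turn flat coil, B = Nμ₀IR²/[2(R²+z²)^(3/2)] with R = 0.163 m, z = 0.26 m.
B = 216 × 5.57×10⁻⁷ T = 1.20×10⁻⁴ T.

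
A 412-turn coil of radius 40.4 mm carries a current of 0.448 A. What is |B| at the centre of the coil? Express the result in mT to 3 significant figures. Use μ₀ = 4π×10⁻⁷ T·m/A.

For an N-turn flat coil, B = Nμ₀I/(2R) with R = 0.0404 m.
B = 412 × 6.97×10⁻⁶ T = 2.87×10⁻³ T.

B ≈ 2.87 mT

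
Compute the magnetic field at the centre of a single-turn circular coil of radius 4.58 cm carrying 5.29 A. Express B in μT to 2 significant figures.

At the centre of a circular loop the Biot–Savart law gives B = μ₀I/(2R).
B = (4π×10⁻⁷ × 5.29) / (2 × 0.0458) = 7.26×10⁻⁵ T.

B ≈ 73 μT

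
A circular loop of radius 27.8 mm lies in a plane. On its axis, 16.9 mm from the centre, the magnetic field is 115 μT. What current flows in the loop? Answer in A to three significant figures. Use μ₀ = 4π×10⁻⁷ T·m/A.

On the axis of a loop, B = μ₀IR²/[2(R²+z²)^(3/2)], so I = 2B(R²+z²)^(3/2)/(μ₀R²).
R² + z² = 0.0007728 + 0.0002856 = 0.001058 m²; raised to 3/2 gives 3.44×10⁻⁵ m³.
I = 2 × 1.15×10⁻⁴ × 3.44×10⁻⁵ / (1.26×10⁻⁶ × 0.0007728) = 8.16 A.

I ≈ 8.16 A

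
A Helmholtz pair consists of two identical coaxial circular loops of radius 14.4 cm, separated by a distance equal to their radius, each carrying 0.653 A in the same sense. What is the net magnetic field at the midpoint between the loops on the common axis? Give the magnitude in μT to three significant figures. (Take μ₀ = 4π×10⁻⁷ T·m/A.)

Each loop contributes B = μ₀IR²/[2(R²+z²)^(3/2)] on the axis, with z measured from that loop.
Loop 1 (z = 0.072 m): B₁ = 2.04×10⁻⁶ T. Loop 2 (z = 0.072 m): B₂ = 2.04×10⁻⁶ T.
The fields add: B = B₁ + B₂ = 4.08×10⁻⁶ T.

B ≈ 4.08 μT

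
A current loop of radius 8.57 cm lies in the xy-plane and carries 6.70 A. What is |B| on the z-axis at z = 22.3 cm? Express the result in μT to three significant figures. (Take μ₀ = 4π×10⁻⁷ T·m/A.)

On the axis of a circular loop, B = μ₀IR² / [2(R²+z²)^(3/2)].
R² + z² = (0.0857)² + (0.223)² = 0.05707 m², and (R²+z²)^(3/2) = 1.36×10⁻² m³.
B = (4π×10⁻⁷ × 6.70 × 0.007344) / (2 × 1.36×10⁻²) = 2.27×10⁻⁶ T.

B ≈ 2.27 μT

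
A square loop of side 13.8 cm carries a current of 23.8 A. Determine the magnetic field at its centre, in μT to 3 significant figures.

B ≈ 195 μT

Each side is a finite straight segment at perpendicular distance d = a/(2 tan(π/4)) = 0.069 m from the centre, with end-angles ±π/4.
One side contributes B₁ = (μ₀I/4πd)·2 sin(π/4) = 4.88×10⁻⁵ T.
All 4 sides add in the same direction: B = 4 × 4.88×10⁻⁵ = 1.95×10⁻⁴ T.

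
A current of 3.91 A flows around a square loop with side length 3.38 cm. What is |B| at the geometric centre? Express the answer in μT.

B ≈ 131 μT

Each side is a finite straight segment at perpendicular distance d = a/(2 tan(π/4)) = 0.0169 m from the centre, with end-angles ±π/4.
One side contributes B₁ = (μ₀I/4πd)·2 sin(π/4) = 3.27×10⁻⁵ T.
All 4 sides add in the same direction: B = 4 × 3.27×10⁻⁵ = 1.31×10⁻⁴ T.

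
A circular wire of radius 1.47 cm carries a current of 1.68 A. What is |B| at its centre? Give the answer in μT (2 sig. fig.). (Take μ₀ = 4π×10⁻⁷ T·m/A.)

At the centre of a circular loop the Biot–Savart law gives B = μ₀I/(2R).
B = (4π×10⁻⁷ × 1.68) / (2 × 0.0147) = 7.18×10⁻⁵ T.

B ≈ 72 μT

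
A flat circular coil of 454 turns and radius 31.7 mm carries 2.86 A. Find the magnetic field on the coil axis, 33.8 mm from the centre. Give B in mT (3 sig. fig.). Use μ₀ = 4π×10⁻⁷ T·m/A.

For an N-turn flat coil, B = Nμ₀IR²/[2(R²+z²)^(3/2)] with R = 0.0317 m, z = 0.0338 m.
B = 454 × 1.81×10⁻⁵ T = 8.24×10⁻³ T.

B ≈ 8.24 mT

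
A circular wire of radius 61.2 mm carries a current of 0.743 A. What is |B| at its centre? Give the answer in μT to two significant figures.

At the centre of a circular loop the Biot–Savart law gives B = μ₀I/(2R).
B = (4π×10⁻⁷ × 0.743) / (2 × 0.0612) = 7.63×10⁻⁶ T.

B ≈ 7.6 μT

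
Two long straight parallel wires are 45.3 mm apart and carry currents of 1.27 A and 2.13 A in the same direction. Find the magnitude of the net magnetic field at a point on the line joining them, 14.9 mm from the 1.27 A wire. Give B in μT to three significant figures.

Each long wire gives B = μ₀I/(2πd). Distances are d₁ = 0.0149 m and d₂ = 0.0304 m.
B₁ = 1.70×10⁻⁵ T, B₂ = 1.40×10⁻⁵ T.
Between parallel currents the two contributions point in opposite directions, so they subtract. B = |B₁ − B₂| = |1.70×10⁻⁵ − 1.40×10⁻⁵| = 3.03×10⁻⁶ T.

B ≈ 3.03 μT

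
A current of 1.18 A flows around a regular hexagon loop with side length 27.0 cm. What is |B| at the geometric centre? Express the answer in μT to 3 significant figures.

B ≈ 3.03 μT

Each side is a finite straight segment at perpendicular distance d = a/(2 tan(π/6)) = 0.2338 m from the centre, with end-angles ±π/6.
One side contributes B₁ = (μ₀I/4πd)·2 sin(π/6) = 5.05×10⁻⁷ T.
All 6 sides add in the same direction: B = 6 × 5.05×10⁻⁷ = 3.03×10⁻⁶ T.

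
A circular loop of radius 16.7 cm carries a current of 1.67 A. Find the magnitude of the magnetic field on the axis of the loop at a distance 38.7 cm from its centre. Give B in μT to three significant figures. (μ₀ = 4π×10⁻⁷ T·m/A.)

On the axis of a circular loop, B = μ₀IR² / [2(R²+z²)^(3/2)].
R² + z² = (0.167)² + (0.387)² = 0.1777 m², and (R²+z²)^(3/2) = 7.49×10⁻² m³.
B = (4π×10⁻⁷ × 1.67 × 0.02789) / (2 × 7.49×10⁻²) = 3.91×10⁻⁷ T.

B ≈ 0.391 μT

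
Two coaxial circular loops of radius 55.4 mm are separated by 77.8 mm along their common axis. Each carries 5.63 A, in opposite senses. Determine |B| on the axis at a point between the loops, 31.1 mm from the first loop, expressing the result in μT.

B ≈ 13.8 μT

Each loop contributes B = μ₀IR²/[2(R²+z²)^(3/2)] on the axis, with z measured from that loop.
Loop 1 (z = 0.0311 m): B₁ = 4.23×10⁻⁵ T. Loop 2 (z = 0.0467 m): B₂ = 2.85×10⁻⁵ T.
The fields oppose: B = |B₁ − B₂| = 1.38×10⁻⁵ T.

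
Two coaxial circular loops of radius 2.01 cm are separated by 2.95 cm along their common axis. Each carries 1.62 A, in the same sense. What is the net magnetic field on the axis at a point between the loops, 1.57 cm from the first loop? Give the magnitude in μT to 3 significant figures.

Each loop contributes B = μ₀IR²/[2(R²+z²)^(3/2)] on the axis, with z measured from that loop.
Loop 1 (z = 0.0157 m): B₁ = 2.48×10⁻⁵ T. Loop 2 (z = 0.0138 m): B₂ = 2.84×10⁻⁵ T.
The fields add: B = B₁ + B₂ = 5.32×10⁻⁵ T.

B ≈ 53.2 μT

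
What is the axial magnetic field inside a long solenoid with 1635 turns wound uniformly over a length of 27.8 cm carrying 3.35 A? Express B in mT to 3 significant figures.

B ≈ 24.8 mT

Inside a long solenoid, B = μ₀nI with n = 5881 turns/m.
B = 4π×10⁻⁷ × 5881 × 3.35 = 2.48×10⁻² T.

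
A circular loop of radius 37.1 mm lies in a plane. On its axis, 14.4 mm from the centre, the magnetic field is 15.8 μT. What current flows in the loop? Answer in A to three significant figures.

On the axis of a loop, B = μ₀IR²/[2(R²+z²)^(3/2)], so I = 2B(R²+z²)^(3/2)/(μ₀R²).
R² + z² = 0.001376 + 0.0002074 = 0.001584 m²; raised to 3/2 gives 6.30×10⁻⁵ m³.
I = 2 × 1.58×10⁻⁵ × 6.30×10⁻⁵ / (1.26×10⁻⁶ × 0.001376) = 1.15 A.

I ≈ 1.15 A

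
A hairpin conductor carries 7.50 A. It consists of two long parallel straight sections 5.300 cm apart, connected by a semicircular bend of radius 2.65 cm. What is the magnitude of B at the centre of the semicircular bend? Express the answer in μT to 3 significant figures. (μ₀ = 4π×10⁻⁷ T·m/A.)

The semicircular arc contributes B_arc = μ₀I·π/(4πR) = μ₀I/(4R) = 8.89×10⁻⁵ T.
Each semi-infinite lead is at perpendicular distance R = 0.0265 m from the centre, with the perpendicular foot at its near end, so it contributes μ₀I/(4πR); both point the same way, together 5.66×10⁻⁵ T.
Arc and leads all point the same direction: B = 8.89×10⁻⁵ + 5.66×10⁻⁵ = 1.46×10⁻⁴ T.

B ≈ 146 μT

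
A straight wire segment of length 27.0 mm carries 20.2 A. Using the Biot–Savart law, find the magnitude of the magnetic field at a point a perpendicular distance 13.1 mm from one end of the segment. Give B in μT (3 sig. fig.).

For a finite straight segment, B = (μ₀I/4πd)(sinθ₁ + sinθ₂), where θ₁, θ₂ are the angles from the perpendicular to each end.
The perpendicular foot is at one end, so the two end-offsets along the wire are 0 and L = 0.027 m.
sinθ₁ = 0/√(0²+0.0131²) = 0.0000; sinθ₂ = 0.027/√(0.027²+0.0131²) = 0.8997.
B = (4π×10⁻⁷ × 20.2) / (4π × 0.0131) × (0.0000 + 0.8997) = 1.39×10⁻⁴ T.

B ≈ 139 μT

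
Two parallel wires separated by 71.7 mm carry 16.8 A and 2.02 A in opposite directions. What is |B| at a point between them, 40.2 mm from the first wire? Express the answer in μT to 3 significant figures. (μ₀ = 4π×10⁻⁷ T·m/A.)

Each long wire gives B = μ₀I/(2πd). Distances are d₁ = 0.0402 m and d₂ = 0.0315 m.
B₁ = 8.36×10⁻⁵ T, B₂ = 1.28×10⁻⁵ T.
Between antiparallel currents both contributions point the same way, so they add. B = B₁ + B₂ = 8.36×10⁻⁵ + 1.28×10⁻⁵ = 9.64×10⁻⁵ T.

B ≈ 96.4 μT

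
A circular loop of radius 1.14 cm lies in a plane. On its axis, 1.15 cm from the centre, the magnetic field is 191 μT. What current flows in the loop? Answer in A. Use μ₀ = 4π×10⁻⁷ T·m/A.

I ≈ 9.93 A

On the axis of a loop, B = μ₀IR²/[2(R²+z²)^(3/2)], so I = 2B(R²+z²)^(3/2)/(μ₀R²).
R² + z² = 0.00013 + 0.0001322 = 0.0002622 m²; raised to 3/2 gives 4.25×10⁻⁶ m³.
I = 2 × 1.91×10⁻⁴ × 4.25×10⁻⁶ / (1.26×10⁻⁶ × 0.00013) = 9.93 A.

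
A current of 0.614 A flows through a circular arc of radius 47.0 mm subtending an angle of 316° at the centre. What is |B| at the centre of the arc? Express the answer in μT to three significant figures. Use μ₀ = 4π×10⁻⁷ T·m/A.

B ≈ 7.21 μT

The Biot–Savart field of a circular arc at its centre is B = μ₀Iφ/(4πR), with φ = 5.515 rad.
B = (4π×10⁻⁷ × 0.614 × 5.515) / (4π × 0.047) = 7.21×10⁻⁶ T.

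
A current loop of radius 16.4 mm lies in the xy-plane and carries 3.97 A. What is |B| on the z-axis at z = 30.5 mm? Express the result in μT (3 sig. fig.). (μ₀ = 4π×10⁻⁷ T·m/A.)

B ≈ 16.2 μT

On the axis of a circular loop, B = μ₀IR² / [2(R²+z²)^(3/2)].
R² + z² = (0.0164)² + (0.0305)² = 0.001199 m², and (R²+z²)^(3/2) = 4.15×10⁻⁵ m³.
B = (4π×10⁻⁷ × 3.97 × 0.000269) / (2 × 4.15×10⁻⁵) = 1.62×10⁻⁵ T.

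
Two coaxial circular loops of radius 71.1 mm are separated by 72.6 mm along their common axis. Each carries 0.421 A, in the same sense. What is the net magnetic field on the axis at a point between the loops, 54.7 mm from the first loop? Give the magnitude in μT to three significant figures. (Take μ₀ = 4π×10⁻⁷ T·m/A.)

B ≈ 5.25 μT

Each loop contributes B = μ₀IR²/[2(R²+z²)^(3/2)] on the axis, with z measured from that loop.
Loop 1 (z = 0.0547 m): B₁ = 1.85×10⁻⁶ T. Loop 2 (z = 0.0179 m): B₂ = 3.39×10⁻⁶ T.
The fields add: B = B₁ + B₂ = 5.25×10⁻⁶ T.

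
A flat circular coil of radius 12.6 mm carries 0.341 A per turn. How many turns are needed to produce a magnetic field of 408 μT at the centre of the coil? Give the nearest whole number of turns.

N = 24

For an N-turn coil, B = Nμ₀I/(2R). A single turn gives B₁ = 1.70×10⁻⁵ T with R = 0.0126 m.
N = B/B₁ = 4.08×10⁻⁴ / 1.70×10⁻⁵ = 23.99.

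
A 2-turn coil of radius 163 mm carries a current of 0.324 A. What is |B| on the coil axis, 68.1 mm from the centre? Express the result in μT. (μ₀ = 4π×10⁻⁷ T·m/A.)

For an N-turn flat coil, B = Nμ₀IR²/[2(R²+z²)^(3/2)] with R = 0.163 m, z = 0.0681 m.
B = 2 × 9.81×10⁻⁷ T = 1.96×10⁻⁶ T.

B ≈ 1.96 μT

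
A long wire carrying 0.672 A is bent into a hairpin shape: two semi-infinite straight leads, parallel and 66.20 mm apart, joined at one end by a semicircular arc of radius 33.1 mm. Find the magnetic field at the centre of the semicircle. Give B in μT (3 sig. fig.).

The semicircular arc contributes B_arc = μ₀I·π/(4πR) = μ₀I/(4R) = 6.38×10⁻⁶ T.
Each semi-infinite lead is at perpendicular distance R = 0.0331 m from the centre, with the perpendicular foot at its near end, so it contributes μ₀I/(4πR); both point the same way, together 4.06×10⁻⁶ T.
Arc and leads all point the same direction: B = 6.38×10⁻⁶ + 4.06×10⁻⁶ = 1.04×10⁻⁵ T.

B ≈ 10.4 μT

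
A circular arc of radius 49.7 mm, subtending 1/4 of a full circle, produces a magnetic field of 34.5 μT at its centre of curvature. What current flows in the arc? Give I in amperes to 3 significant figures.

I ≈ 10.9 A

For a circular arc, B = μ₀Iφ/(4πR) with φ in radians; here φ = 1.571 rad.
So I = 4πRB/(μ₀φ) = 4π × 0.0497 × 3.45×10⁻⁵ / (4π×10⁻⁷ × 1.571) = 10.9 A.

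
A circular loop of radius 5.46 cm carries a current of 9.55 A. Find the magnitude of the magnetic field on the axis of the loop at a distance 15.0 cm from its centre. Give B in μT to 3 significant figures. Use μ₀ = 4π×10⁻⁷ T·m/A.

B ≈ 4.40 μT

On the axis of a circular loop, B = μ₀IR² / [2(R²+z²)^(3/2)].
R² + z² = (0.0546)² + (0.15)² = 0.02548 m², and (R²+z²)^(3/2) = 4.07×10⁻³ m³.
B = (4π×10⁻⁷ × 9.55 × 0.002981) / (2 × 4.07×10⁻³) = 4.40×10⁻⁶ T.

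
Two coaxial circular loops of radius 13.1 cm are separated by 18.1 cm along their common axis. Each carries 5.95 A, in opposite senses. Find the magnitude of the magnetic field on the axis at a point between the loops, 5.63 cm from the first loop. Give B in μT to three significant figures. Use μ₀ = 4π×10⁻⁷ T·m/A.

B ≈ 11.3 μT

Each loop contributes B = μ₀IR²/[2(R²+z²)^(3/2)] on the axis, with z measured from that loop.
Loop 1 (z = 0.0563 m): B₁ = 2.21×10⁻⁵ T. Loop 2 (z = 0.1247 m): B₂ = 1.08×10⁻⁵ T.
The fields oppose: B = |B₁ − B₂| = 1.13×10⁻⁵ T.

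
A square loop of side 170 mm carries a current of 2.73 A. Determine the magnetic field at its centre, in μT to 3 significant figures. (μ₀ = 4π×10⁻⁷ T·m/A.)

B ≈ 18.2 μT

Each side is a finite straight segment at perpendicular distance d = a/(2 tan(π/4)) = 0.085 m from the centre, with end-angles ±π/4.
One side contributes B₁ = (μ₀I/4πd)·2 sin(π/4) = 4.54×10⁻⁶ T.
All 4 sides add in the same direction: B = 4 × 4.54×10⁻⁶ = 1.82×10⁻⁵ T.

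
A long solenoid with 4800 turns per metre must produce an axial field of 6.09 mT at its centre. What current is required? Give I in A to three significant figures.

Inside a long solenoid B = μ₀nI with n = 4800 m⁻¹, so I = B/(μ₀n).
I = 6.09×10⁻³ / (4π×10⁻⁷ × 4800) = 1.01 A.

I ≈ 1.01 A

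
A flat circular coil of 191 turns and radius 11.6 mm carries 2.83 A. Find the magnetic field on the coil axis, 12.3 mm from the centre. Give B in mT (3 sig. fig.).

For an N-turn flat coil, B = Nμ₀IR²/[2(R²+z²)^(3/2)] with R = 0.0116 m, z = 0.0123 m.
B = 191 × 4.95×10⁻⁵ T = 9.46×10⁻³ T.

B ≈ 9.46 mT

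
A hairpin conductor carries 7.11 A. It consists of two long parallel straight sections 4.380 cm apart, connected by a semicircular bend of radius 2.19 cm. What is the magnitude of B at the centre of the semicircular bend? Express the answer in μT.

The semicircular arc contributes B_arc = μ₀I·π/(4πR) = μ₀I/(4R) = 1.02×10⁻⁴ T.
Each semi-infinite lead is at perpendicular distance R = 0.0219 m from the centre, with the perpendicular foot at its near end, so it contributes μ₀I/(4πR); both point the same way, together 6.49×10⁻⁵ T.
Arc and leads all point the same direction: B = 1.02×10⁻⁴ + 6.49×10⁻⁵ = 1.67×10⁻⁴ T.

B ≈ 167 μT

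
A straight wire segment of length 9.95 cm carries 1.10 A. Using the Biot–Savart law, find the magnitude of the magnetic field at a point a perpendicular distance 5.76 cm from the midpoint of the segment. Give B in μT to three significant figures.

B ≈ 2.50 μT

For a finite straight segment, B = (μ₀I/4πd)(sinθ₁ + sinθ₂), where θ₁, θ₂ are the angles from the perpendicular to each end.
The perpendicular from the point meets the wire at its midpoint, so each end is L/2 = 0.04975 m away along the wire.
sinθ₁ = 0.04975/√(0.04975²+0.0576²) = 0.6537; sinθ₂ = 0.04975/√(0.04975²+0.0576²) = 0.6537.
B = (4π×10⁻⁷ × 1.10) / (4π × 0.0576) × (0.6537 + 0.6537) = 2.50×10⁻⁶ T.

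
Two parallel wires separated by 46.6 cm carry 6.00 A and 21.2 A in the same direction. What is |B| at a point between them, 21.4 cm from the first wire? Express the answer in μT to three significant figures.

Each long wire gives B = μ₀I/(2πd). Distances are d₁ = 0.214 m and d₂ = 0.252 m.
B₁ = 5.61×10⁻⁶ T, B₂ = 1.68×10⁻⁵ T.
Between parallel currents the two contributions point in opposite directions, so they subtract. B = |B₁ − B₂| = |5.61×10⁻⁶ − 1.68×10⁻⁵| = 1.12×10⁻⁵ T.

B ≈ 11.2 μT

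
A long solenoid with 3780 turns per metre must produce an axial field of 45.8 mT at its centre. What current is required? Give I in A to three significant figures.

Inside a long solenoid B = μ₀nI with n = 3780 m⁻¹, so I = B/(μ₀n).
I = 4.58×10⁻² / (4π×10⁻⁷ × 3780) = 9.64 A.

I ≈ 9.64 A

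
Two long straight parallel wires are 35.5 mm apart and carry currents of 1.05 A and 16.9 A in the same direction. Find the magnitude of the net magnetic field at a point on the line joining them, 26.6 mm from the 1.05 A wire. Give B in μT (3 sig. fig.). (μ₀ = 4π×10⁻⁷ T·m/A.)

Each long wire gives B = μ₀I/(2πd). Distances are d₁ = 0.0266 m and d₂ = 0.0089 m.
B₁ = 7.89×10⁻⁶ T, B₂ = 3.80×10⁻⁴ T.
Between parallel currents the two contributions point in opposite directions, so they subtract. B = |B₁ − B₂| = |7.89×10⁻⁶ − 3.80×10⁻⁴| = 3.72×10⁻⁴ T.

B ≈ 372 μT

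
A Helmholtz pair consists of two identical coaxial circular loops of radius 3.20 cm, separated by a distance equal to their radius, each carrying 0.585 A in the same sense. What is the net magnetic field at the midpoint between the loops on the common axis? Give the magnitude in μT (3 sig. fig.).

B ≈ 16.4 μT

Each loop contributes B = μ₀IR²/[2(R²+z²)^(3/2)] on the axis, with z measured from that loop.
Loop 1 (z = 0.016 m): B₁ = 8.22×10⁻⁶ T. Loop 2 (z = 0.016 m): B₂ = 8.22×10⁻⁶ T.
The fields add: B = B₁ + B₂ = 1.64×10⁻⁵ T.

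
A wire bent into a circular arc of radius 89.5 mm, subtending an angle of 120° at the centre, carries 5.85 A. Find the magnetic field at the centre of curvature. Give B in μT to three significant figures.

B ≈ 13.7 μT

The Biot–Savart field of a circular arc at its centre is B = μ₀Iφ/(4πR), with φ = 2.094 rad.
B = (4π×10⁻⁷ × 5.85 × 2.094) / (4π × 0.0895) = 1.37×10⁻⁵ T.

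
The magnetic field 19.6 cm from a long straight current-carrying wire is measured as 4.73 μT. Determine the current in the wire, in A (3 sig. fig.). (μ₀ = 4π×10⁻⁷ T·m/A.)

For a long straight wire B = μ₀I/(2πd), so I = 2πdB/μ₀.
I = 2π × 0.196 × 4.73×10⁻⁶ / (4π×10⁻⁷) = 4.64 A.

I ≈ 4.64 A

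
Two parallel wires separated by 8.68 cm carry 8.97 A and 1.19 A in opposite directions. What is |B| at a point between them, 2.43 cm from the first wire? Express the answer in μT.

Each long wire gives B = μ₀I/(2πd). Distances are d₁ = 0.0243 m and d₂ = 0.0625 m.
B₁ = 7.38×10⁻⁵ T, B₂ = 3.81×10⁻⁶ T.
Between antiparallel currents both contributions point the same way, so they add. B = B₁ + B₂ = 7.38×10⁻⁵ + 3.81×10⁻⁶ = 7.76×10⁻⁵ T.

B ≈ 77.6 μT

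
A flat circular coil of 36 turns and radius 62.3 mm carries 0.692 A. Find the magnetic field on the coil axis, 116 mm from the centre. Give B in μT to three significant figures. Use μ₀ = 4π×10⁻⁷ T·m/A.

B ≈ 26.6 μT

For an N-turn flat coil, B = Nμ₀IR²/[2(R²+z²)^(3/2)] with R = 0.0623 m, z = 0.116 m.
B = 36 × 7.39×10⁻⁷ T = 2.66×10⁻⁵ T.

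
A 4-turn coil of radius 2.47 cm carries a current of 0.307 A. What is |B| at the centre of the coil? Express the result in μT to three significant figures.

B ≈ 31.2 μT

For an N-turn flat coil, B = Nμ₀I/(2R) with R = 0.0247 m.
B = 4 × 7.81×10⁻⁶ T = 3.12×10⁻⁵ T.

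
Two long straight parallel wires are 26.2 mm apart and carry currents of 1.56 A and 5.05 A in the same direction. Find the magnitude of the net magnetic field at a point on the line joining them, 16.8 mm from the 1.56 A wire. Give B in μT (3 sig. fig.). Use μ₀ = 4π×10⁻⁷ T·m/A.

Each long wire gives B = μ₀I/(2πd). Distances are d₁ = 0.0168 m and d₂ = 0.0094 m.
B₁ = 1.86×10⁻⁵ T, B₂ = 1.07×10⁻⁴ T.
Between parallel currents the two contributions point in opposite directions, so they subtract. B = |B₁ − B₂| = |1.86×10⁻⁵ − 1.07×10⁻⁴| = 8.89×10⁻⁵ T.

B ≈ 88.9 μT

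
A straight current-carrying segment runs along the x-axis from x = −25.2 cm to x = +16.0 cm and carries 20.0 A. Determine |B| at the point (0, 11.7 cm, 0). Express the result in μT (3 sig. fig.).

For a finite straight segment, B = (μ₀I/4πd)(sinθ₁ + sinθ₂), where θ₁, θ₂ are the angles from the perpendicular to each end.
The perpendicular distance is d = 0.117 m; the end-offsets along the wire are a = 0.252 m and b = 0.16 m.
sinθ₁ = 0.252/√(0.252²+0.117²) = 0.9070; sinθ₂ = 0.16/√(0.16²+0.117²) = 0.8072.
B = (4π×10⁻⁷ × 20.0) / (4π × 0.117) × (0.9070 + 0.8072) = 2.93×10⁻⁵ T.

B ≈ 29.3 μT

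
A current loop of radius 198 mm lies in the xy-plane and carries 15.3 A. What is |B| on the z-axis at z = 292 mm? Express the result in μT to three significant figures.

On the axis of a circular loop, B = μ₀IR² / [2(R²+z²)^(3/2)].
R² + z² = (0.198)² + (0.292)² = 0.1245 m², and (R²+z²)^(3/2) = 4.39×10⁻² m³.
B = (4π×10⁻⁷ × 15.3 × 0.0392) / (2 × 4.39×10⁻²) = 8.58×10⁻⁶ T.

B ≈ 8.58 μT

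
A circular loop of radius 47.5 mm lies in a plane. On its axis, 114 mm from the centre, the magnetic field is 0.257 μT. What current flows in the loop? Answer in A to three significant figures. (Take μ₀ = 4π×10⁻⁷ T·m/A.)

I ≈ 0.341 A

On the axis of a loop, B = μ₀IR²/[2(R²+z²)^(3/2)], so I = 2B(R²+z²)^(3/2)/(μ₀R²).
R² + z² = 0.002256 + 0.013 = 0.01525 m²; raised to 3/2 gives 1.88×10⁻³ m³.
I = 2 × 2.57×10⁻⁷ × 1.88×10⁻³ / (1.26×10⁻⁶ × 0.002256) = 0.341 A.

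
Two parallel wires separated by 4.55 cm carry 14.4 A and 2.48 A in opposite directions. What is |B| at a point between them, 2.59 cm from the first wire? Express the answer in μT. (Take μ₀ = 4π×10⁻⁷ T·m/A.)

B ≈ 137 μT

Each long wire gives B = μ₀I/(2πd). Distances are d₁ = 0.0259 m and d₂ = 0.0196 m.
B₁ = 1.11×10⁻⁴ T, B₂ = 2.53×10⁻⁵ T.
Between antiparallel currents both contributions point the same way, so they add. B = B₁ + B₂ = 1.11×10⁻⁴ + 2.53×10⁻⁵ = 1.37×10⁻⁴ T.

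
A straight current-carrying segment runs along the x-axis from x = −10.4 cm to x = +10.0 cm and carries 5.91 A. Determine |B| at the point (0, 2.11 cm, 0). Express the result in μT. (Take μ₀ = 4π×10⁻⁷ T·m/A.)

For a finite straight segment, B = (μ₀I/4πd)(sinθ₁ + sinθ₂), where θ₁, θ₂ are the angles from the perpendicular to each end.
The perpendicular distance is d = 0.0211 m; the end-offsets along the wire are a = 0.104 m and b = 0.1 m.
sinθ₁ = 0.104/√(0.104²+0.0211²) = 0.9800; sinθ₂ = 0.1/√(0.1²+0.0211²) = 0.9785.
B = (4π×10⁻⁷ × 5.91) / (4π × 0.0211) × (0.9800 + 0.9785) = 5.49×10⁻⁵ T.

B ≈ 54.9 μT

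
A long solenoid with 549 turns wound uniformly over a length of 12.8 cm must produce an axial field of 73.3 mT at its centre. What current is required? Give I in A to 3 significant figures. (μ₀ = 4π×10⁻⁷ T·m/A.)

I ≈ 13.6 A

Inside a long solenoid B = μ₀nI with n = 4289 m⁻¹, so I = B/(μ₀n).
I = 7.33×10⁻² / (4π×10⁻⁷ × 4289) = 13.6 A.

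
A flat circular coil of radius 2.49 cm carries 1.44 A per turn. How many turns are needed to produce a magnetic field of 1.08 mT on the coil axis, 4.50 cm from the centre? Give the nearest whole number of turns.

N = 262

For an N-turn coil, B = Nμ₀IR²/[2(R²+z²)^(3/2)]. A single turn gives B₁ = 4.12×10⁻⁶ T with R = 0.0249 m, z = 0.045 m.
N = B/B₁ = 1.08×10⁻³ / 4.12×10⁻⁶ = 261.89.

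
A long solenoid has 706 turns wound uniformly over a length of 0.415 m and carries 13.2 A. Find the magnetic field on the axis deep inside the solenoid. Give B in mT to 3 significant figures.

Inside a long solenoid, B = μ₀nI with n = 1701 turns/m.
B = 4π×10⁻⁷ × 1701 × 13.2 = 2.82×10⁻² T.

B ≈ 28.2 mT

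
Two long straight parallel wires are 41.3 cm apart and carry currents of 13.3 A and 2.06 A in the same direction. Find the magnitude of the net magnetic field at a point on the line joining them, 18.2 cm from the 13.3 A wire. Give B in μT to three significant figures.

B ≈ 12.8 μT

Each long wire gives B = μ₀I/(2πd). Distances are d₁ = 0.182 m and d₂ = 0.231 m.
B₁ = 1.46×10⁻⁵ T, B₂ = 1.78×10⁻⁶ T.
Between parallel currents the two contributions point in opposite directions, so they subtract. B = |B₁ − B₂| = |1.46×10⁻⁵ − 1.78×10⁻⁶| = 1.28×10⁻⁵ T.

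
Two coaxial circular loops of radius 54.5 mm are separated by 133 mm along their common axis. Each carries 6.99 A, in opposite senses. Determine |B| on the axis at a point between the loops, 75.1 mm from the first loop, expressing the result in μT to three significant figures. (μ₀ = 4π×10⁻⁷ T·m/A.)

B ≈ 9.62 μT

Each loop contributes B = μ₀IR²/[2(R²+z²)^(3/2)] on the axis, with z measured from that loop.
Loop 1 (z = 0.0751 m): B₁ = 1.63×10⁻⁵ T. Loop 2 (z = 0.0579 m): B₂ = 2.59×10⁻⁵ T.
The fields oppose: B = |B₁ − B₂| = 9.62×10⁻⁶ T.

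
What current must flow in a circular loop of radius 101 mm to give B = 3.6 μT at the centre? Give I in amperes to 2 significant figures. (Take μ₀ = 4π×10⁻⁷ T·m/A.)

I ≈ 0.58 A

At the centre of a circular loop B = μ₀I/(2R), so I = 2RB/μ₀.
With R = 0.101 m, I = 2 × 0.101 × 3.60×10⁻⁶ / (4π×10⁻⁷) = 0.579 A.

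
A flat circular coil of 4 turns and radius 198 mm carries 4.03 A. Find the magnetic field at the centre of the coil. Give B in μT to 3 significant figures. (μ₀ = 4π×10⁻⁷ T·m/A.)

B ≈ 51.2 μT

For an N-turn flat coil, B = Nμ₀I/(2R) with R = 0.198 m.
B = 4 × 1.28×10⁻⁵ T = 5.12×10⁻⁵ T.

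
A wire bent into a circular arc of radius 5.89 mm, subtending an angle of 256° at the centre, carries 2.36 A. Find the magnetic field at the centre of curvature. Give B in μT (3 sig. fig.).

B ≈ 179 μT

The Biot–Savart field of a circular arc at its centre is B = μ₀Iφ/(4πR), with φ = 4.468 rad.
B = (4π×10⁻⁷ × 2.36 × 4.468) / (4π × 0.00589) = 1.79×10⁻⁴ T.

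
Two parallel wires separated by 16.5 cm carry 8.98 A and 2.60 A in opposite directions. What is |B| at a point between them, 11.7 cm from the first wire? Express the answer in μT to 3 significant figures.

B ≈ 26.2 μT

Each long wire gives B = μ₀I/(2πd). Distances are d₁ = 0.117 m and d₂ = 0.048 m.
B₁ = 1.54×10⁻⁵ T, B₂ = 1.08×10⁻⁵ T.
Between antiparallel currents both contributions point the same way, so they add. B = B₁ + B₂ = 1.54×10⁻⁵ + 1.08×10⁻⁵ = 2.62×10⁻⁵ T.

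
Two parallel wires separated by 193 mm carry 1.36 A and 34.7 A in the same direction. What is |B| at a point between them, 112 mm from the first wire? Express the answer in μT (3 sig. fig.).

B ≈ 83.3 μT

Each long wire gives B = μ₀I/(2πd). Distances are d₁ = 0.112 m and d₂ = 0.081 m.
B₁ = 2.43×10⁻⁶ T, B₂ = 8.57×10⁻⁵ T.
Between parallel currents the two contributions point in opposite directions, so they subtract. B = |B₁ − B₂| = |2.43×10⁻⁶ − 8.57×10⁻⁵| = 8.33×10⁻⁵ T.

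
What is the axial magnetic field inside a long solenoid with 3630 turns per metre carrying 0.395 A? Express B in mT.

B ≈ 1.80 mT

Inside a long solenoid, B = μ₀nI with n = 3630 turns/m.
B = 4π×10⁻⁷ × 3630 × 0.395 = 1.80×10⁻³ T.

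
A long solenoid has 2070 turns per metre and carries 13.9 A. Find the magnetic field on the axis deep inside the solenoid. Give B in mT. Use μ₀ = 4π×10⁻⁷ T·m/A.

Inside a long solenoid, B = μ₀nI with n = 2070 turns/m.
B = 4π×10⁻⁷ × 2070 × 13.9 = 3.62×10⁻² T.

B ≈ 36.2 mT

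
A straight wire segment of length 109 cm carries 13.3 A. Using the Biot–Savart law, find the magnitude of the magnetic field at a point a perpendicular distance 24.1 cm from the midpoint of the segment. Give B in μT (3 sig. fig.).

B ≈ 10.1 μT

For a finite straight segment, B = (μ₀I/4πd)(sinθ₁ + sinθ₂), where θ₁, θ₂ are the angles from the perpendicular to each end.
The perpendicular from the point meets the wire at its midpoint, so each end is L/2 = 0.545 m away along the wire.
sinθ₁ = 0.545/√(0.545²+0.241²) = 0.9146; sinθ₂ = 0.545/√(0.545²+0.241²) = 0.9146.
B = (4π×10⁻⁷ × 13.3) / (4π × 0.241) × (0.9146 + 0.9146) = 1.01×10⁻⁵ T.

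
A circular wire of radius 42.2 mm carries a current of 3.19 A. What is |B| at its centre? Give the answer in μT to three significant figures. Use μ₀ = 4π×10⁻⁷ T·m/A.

B ≈ 47.5 μT

At the centre of a circular loop the Biot–Savart law gives B = μ₀I/(2R).
B = (4π×10⁻⁷ × 3.19) / (2 × 0.0422) = 4.75×10⁻⁵ T.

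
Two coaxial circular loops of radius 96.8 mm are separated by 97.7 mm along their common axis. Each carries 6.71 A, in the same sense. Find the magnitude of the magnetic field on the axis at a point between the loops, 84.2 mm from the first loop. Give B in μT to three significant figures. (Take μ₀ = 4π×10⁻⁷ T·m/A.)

Each loop contributes B = μ₀IR²/[2(R²+z²)^(3/2)] on the axis, with z measured from that loop.
Loop 1 (z = 0.0842 m): B₁ = 1.87×10⁻⁵ T. Loop 2 (z = 0.0135 m): B₂ = 4.23×10⁻⁵ T.
The fields add: B = B₁ + B₂ = 6.10×10⁻⁵ T.

B ≈ 61.0 μT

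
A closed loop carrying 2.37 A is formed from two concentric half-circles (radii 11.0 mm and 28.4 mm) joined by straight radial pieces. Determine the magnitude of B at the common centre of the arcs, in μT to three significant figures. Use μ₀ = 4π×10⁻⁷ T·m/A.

The radial connectors point toward the centre, so dl × r̂ = 0 and they contribute nothing.
Each semicircle gives μ₀I/(4R): inner arc 6.77×10⁻⁵ T, outer arc 2.62×10⁻⁵ T.
The two arcs carry current in opposite angular senses, so their fields oppose: B = |6.77×10⁻⁵ − 2.62×10⁻⁵| = 4.15×10⁻⁵ T.

B ≈ 41.5 μT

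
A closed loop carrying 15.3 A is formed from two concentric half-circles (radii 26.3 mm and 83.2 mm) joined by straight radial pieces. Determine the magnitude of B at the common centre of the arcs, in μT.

The radial connectors point toward the centre, so dl × r̂ = 0 and they contribute nothing.
Each semicircle gives μ₀I/(4R): inner arc 1.83×10⁻⁴ T, outer arc 5.78×10⁻⁵ T.
The two arcs carry current in opposite angular senses, so their fields oppose: B = |1.83×10⁻⁴ − 5.78×10⁻⁵| = 1.25×10⁻⁴ T.

B ≈ 125 μT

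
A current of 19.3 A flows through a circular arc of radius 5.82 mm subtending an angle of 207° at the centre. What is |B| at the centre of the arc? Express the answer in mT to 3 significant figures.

The Biot–Savart field of a circular arc at its centre is B = μ₀Iφ/(4πR), with φ = 3.613 rad.
B = (4π×10⁻⁷ × 19.3 × 3.613) / (4π × 0.00582) = 1.20×10⁻³ T.

B ≈ 1.20 mT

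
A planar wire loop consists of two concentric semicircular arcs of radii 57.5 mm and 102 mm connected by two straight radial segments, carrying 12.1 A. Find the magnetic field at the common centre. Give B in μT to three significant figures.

B ≈ 28.8 μT

The radial connectors point toward the centre, so dl × r̂ = 0 and they contribute nothing.
Each semicircle gives μ₀I/(4R): inner arc 6.61×10⁻⁵ T, outer arc 3.73×10⁻⁵ T.
The two arcs carry current in opposite angular senses, so their fields oppose: B = |6.61×10⁻⁵ − 3.73×10⁻⁵| = 2.88×10⁻⁵ T.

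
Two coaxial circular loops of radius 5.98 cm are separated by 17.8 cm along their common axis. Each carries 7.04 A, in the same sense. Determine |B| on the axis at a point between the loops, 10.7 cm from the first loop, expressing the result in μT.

B ≈ 28.4 μT

Each loop contributes B = μ₀IR²/[2(R²+z²)^(3/2)] on the axis, with z measured from that loop.
Loop 1 (z = 0.107 m): B₁ = 8.59×10⁻⁶ T. Loop 2 (z = 0.071 m): B₂ = 1.98×10⁻⁵ T.
The fields add: B = B₁ + B₂ = 2.84×10⁻⁵ T.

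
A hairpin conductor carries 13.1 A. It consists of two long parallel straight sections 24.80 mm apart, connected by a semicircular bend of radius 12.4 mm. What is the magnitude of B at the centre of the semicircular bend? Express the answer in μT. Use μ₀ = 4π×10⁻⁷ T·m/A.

B ≈ 543 μT

The semicircular arc contributes B_arc = μ₀I·π/(4πR) = μ₀I/(4R) = 3.32×10⁻⁴ T.
Each semi-infinite lead is at perpendicular distance R = 0.0124 m from the centre, with the perpendicular foot at its near end, so it contributes μ₀I/(4πR); both point the same way, together 2.11×10⁻⁴ T.
Arc and leads all point the same direction: B = 3.32×10⁻⁴ + 2.11×10⁻⁴ = 5.43×10⁻⁴ T.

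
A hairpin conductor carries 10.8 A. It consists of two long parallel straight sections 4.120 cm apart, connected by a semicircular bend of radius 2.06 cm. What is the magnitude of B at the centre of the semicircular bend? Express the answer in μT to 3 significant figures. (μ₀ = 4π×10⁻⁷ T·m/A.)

The semicircular arc contributes B_arc = μ₀I·π/(4πR) = μ₀I/(4R) = 1.65×10⁻⁴ T.
Each semi-infinite lead is at perpendicular distance R = 0.0206 m from the centre, with the perpendicular foot at its near end, so it contributes μ₀I/(4πR); both point the same way, together 1.05×10⁻⁴ T.
Arc and leads all point the same direction: B = 1.65×10⁻⁴ + 1.05×10⁻⁴ = 2.70×10⁻⁴ T.

B ≈ 270 μT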